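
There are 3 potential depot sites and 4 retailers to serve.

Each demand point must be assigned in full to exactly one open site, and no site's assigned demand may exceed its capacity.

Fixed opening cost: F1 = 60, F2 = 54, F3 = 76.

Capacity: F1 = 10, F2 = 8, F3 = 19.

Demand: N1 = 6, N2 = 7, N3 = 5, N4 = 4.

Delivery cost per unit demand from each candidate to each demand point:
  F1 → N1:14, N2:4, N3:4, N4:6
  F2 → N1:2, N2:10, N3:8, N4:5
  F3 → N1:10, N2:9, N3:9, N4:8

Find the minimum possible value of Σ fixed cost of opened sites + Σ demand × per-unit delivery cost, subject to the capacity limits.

Open {F2, F3}; cheapest assignment that respects the capacities:
  F2 (cap 8, load 6): N1 — cost 6×2 = 12
  F3 (cap 19, load 16): N2, N3, N4 — cost 7×9 + 5×9 + 4×8 = 140
  Shipping 152, fixed 130 → total 282.
  Any other capacity-feasible assignment to {F2, F3} ships for at least 152.
Compare {F1, F3}: its best feasible assignment gives total 301.
Compare {F1, F2, F3}: its best feasible assignment gives total 307.
Every other set of open sites that can feasibly serve all demand totals ≥ 301 even under its best assignment. Minimum: 282.

282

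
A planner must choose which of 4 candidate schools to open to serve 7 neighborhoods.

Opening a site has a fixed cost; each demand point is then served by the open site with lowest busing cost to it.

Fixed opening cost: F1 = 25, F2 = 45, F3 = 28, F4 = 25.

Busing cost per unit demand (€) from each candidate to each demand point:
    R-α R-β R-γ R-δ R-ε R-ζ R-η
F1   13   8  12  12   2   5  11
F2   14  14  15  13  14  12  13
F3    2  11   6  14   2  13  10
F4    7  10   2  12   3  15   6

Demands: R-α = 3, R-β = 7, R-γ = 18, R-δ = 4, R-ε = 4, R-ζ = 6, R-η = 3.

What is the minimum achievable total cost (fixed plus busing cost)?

267

Open {F1, F4}: assign each demand point to its cheapest open site.
  R-α→F4 3×7=21, R-β→F1 7×8=56, R-γ→F4 18×2=36, R-δ→F1 4×12=48, R-ε→F1 4×2=8, R-ζ→F1 6×5=30, R-η→F4 3×6=18
  busing cost 217, fixed 50 → total 267.
Compare {F1, F3, F4}: busing cost 202 + fixed 78 = 280.
Compare {F1, F2, F4}: busing cost 217 + fixed 95 = 312.
Compare {F3, F4}: busing cost 264 + fixed 53 = 317.
All other subsets cost ≥ 280. Minimum total cost: 267.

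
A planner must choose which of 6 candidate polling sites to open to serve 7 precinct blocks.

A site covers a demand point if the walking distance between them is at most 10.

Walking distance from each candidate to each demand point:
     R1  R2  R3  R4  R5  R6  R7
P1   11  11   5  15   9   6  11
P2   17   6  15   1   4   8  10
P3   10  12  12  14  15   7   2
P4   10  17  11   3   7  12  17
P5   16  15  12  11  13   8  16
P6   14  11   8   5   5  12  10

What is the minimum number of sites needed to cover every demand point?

3

Coverage sets (demand points within 10 of each site):
  P1: {R3, R5, R6}
  P2: {R2, R4, R5, R6, R7}
  P3: {R1, R6, R7}
  P4: {R1, R4, R5}
  P5: {R6}
  P6: {R3, R4, R5, R7}
No 2 sites suffice: every size-2 union leaves at least one demand point uncovered.
But {P1, P2, P3} covers everything, so the minimum is 3.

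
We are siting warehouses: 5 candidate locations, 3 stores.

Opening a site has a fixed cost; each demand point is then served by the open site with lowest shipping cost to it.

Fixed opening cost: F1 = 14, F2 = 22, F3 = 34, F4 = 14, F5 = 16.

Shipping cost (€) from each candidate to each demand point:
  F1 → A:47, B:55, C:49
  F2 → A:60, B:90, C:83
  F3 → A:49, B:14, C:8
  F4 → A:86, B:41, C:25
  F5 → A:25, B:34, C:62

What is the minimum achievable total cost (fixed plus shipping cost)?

97

Open {F3, F5}: assign each demand point to its cheapest open site.
  A→F5 25, B→F3 14, C→F3 8
  shipping cost 47, fixed 50 → total 97.
Compare {F3}: shipping cost 71 + fixed 34 = 105.
Compare {F1, F3, F5}: shipping cost 47 + fixed 64 = 111.
Compare {F3, F4, F5}: shipping cost 47 + fixed 64 = 111.
All other subsets cost ≥ 105. Minimum total cost: 97.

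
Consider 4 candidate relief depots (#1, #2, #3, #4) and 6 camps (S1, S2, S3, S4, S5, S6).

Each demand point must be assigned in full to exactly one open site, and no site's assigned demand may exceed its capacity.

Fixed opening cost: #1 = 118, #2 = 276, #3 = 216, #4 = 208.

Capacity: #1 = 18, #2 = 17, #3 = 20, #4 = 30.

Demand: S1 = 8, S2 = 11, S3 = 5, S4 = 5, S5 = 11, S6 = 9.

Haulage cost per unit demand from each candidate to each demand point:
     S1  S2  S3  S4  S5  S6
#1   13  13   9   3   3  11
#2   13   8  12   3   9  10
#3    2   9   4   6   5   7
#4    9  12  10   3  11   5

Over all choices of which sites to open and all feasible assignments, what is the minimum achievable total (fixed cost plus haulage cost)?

737

Open {#3, #4}; cheapest assignment that respects the capacities:
  #3 (cap 20, load 19): S1, S5 — cost 8×2 + 11×5 = 71
  #4 (cap 30, load 30): S2, S3, S4, S6 — cost 11×12 + 5×10 + 5×3 + 9×5 = 242
  Shipping 313, fixed 424 → total 737.
  Any other capacity-feasible assignment to {#3, #4} ships for at least 313.
Compare {#1, #3, #4}: its best feasible assignment gives total 795.
Compare {#1, #2, #3}: its best feasible assignment gives total 870.
Every other set of open sites that can feasibly serve all demand totals ≥ 795 even under its best assignment. Minimum: 737.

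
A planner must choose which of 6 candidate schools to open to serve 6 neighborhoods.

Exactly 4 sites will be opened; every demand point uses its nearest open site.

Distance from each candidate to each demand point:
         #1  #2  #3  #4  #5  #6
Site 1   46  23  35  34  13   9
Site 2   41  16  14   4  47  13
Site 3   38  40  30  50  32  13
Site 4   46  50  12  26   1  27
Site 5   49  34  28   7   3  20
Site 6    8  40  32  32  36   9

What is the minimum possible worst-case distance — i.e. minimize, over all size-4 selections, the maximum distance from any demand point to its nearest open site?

Open {Site 1, Site 2, Site 3, Site 6}.
  Farthest demand point is #2 at distance 16 (to Site 2); all others are ≤ 16.
With {Site 1, Site 2, Site 4, Site 6} the worst case is 16.
With {Site 1, Site 2, Site 5, Site 6} the worst case is 16.
No size-4 selection achieves below 16.

16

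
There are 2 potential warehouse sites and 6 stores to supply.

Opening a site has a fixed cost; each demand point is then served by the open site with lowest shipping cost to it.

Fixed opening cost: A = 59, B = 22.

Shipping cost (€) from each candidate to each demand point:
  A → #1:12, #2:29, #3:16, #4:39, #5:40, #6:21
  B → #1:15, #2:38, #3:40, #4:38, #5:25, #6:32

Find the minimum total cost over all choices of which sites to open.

210

Open {B}: assign each demand point to its cheapest open site.
  #1→B 15, #2→B 38, #3→B 40, #4→B 38, #5→B 25, #6→B 32
  shipping cost 188, fixed 22 → total 210.
Compare {A}: shipping cost 157 + fixed 59 = 216.
Compare {A, B}: shipping cost 141 + fixed 81 = 222.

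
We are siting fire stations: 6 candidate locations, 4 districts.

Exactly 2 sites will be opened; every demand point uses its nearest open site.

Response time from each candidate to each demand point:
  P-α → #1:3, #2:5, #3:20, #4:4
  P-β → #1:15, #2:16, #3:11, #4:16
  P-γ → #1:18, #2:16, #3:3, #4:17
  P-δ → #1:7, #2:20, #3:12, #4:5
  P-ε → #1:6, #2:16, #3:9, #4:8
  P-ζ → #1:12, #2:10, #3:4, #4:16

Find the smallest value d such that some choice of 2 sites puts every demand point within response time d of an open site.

5

Open {P-α, P-γ}.
  Farthest demand point is #2 at response time 5 (to P-α); all others are ≤ 5.
With {P-α, P-ζ} the worst case is 5.
With {P-α, P-ε} the worst case is 9.
No size-2 selection achieves below 5.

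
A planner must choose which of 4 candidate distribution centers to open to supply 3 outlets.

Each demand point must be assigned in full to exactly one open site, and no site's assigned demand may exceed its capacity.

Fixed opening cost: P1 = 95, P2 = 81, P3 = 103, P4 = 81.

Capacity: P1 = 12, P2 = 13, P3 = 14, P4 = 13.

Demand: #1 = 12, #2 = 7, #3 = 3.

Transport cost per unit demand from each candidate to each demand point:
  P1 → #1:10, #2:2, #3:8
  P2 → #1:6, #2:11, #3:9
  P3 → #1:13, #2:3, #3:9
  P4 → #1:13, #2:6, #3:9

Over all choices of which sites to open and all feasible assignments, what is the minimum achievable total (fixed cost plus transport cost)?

Open {P1, P2}; cheapest assignment that respects the capacities:
  P1 (cap 12, load 10): #2, #3 — cost 7×2 + 3×8 = 38
  P2 (cap 13, load 12): #1 — cost 12×6 = 72
  Shipping 110, fixed 176 → total 286.
  Any other capacity-feasible assignment to {P1, P2} ships for at least 110.
Compare {P2, P4}: its best feasible assignment gives total 303.
Compare {P2, P3}: its best feasible assignment gives total 304.
Every other set of open sites that can feasibly serve all demand totals ≥ 303 even under its best assignment. Minimum: 286.

286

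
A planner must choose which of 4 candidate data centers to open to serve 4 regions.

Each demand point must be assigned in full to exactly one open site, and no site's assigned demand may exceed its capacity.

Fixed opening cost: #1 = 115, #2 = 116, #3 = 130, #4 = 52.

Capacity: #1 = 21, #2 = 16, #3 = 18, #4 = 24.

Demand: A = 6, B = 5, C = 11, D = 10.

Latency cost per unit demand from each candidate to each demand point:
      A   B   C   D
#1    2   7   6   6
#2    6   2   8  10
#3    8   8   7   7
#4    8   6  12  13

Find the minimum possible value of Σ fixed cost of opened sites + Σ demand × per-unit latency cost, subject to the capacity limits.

371

Open {#1, #4}; cheapest assignment that respects the capacities:
  #1 (cap 21, load 21): C, D — cost 11×6 + 10×6 = 126
  #4 (cap 24, load 11): A, B — cost 6×8 + 5×6 = 78
  Shipping 204, fixed 167 → total 371.
  Any other capacity-feasible assignment to {#1, #4} ships for at least 204.
Compare {#1, #2}: its best feasible assignment gives total 401.
Compare {#1, #3}: its best feasible assignment gives total 429.
Every other set of open sites that can feasibly serve all demand totals ≥ 401 even under its best assignment. Minimum: 371.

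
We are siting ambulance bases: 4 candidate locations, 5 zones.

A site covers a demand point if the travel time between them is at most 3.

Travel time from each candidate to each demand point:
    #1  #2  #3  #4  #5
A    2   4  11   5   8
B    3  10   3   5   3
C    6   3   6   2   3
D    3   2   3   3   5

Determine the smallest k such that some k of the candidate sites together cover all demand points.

2

Coverage sets (demand points within 3 of each site):
  A: {#1}
  B: {#1, #3, #5}
  C: {#2, #4, #5}
  D: {#1, #2, #3, #4}
No single site covers all 5 demand points.
But {B, C} covers everything, so the minimum is 2.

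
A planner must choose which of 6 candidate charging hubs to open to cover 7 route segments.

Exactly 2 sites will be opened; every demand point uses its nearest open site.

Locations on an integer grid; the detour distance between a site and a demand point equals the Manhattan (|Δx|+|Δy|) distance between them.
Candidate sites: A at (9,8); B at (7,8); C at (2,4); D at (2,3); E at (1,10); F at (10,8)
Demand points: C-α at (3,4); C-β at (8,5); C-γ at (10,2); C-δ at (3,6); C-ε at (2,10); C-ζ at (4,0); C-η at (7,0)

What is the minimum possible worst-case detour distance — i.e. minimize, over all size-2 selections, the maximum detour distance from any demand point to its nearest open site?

8

Open {A, D}.
  Farthest demand point is C-η at detour distance 8 (to D); all others are ≤ 8.
With {D, F} the worst case is 8.
With {A, C} the worst case is 9.
No size-2 selection achieves below 8.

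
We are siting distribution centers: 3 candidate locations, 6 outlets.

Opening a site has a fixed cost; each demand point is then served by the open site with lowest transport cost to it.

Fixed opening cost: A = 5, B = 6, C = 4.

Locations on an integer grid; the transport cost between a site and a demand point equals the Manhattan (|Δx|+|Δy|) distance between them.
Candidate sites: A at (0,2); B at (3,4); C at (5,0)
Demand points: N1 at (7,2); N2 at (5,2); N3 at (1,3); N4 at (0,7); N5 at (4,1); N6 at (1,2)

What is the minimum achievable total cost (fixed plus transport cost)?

25

Open {A, C}: assign each demand point to its cheapest open site.
  N1→C 4, N2→C 2, N3→A 2, N4→A 5, N5→C 2, N6→A 1
  transport cost 16, fixed 9 → total 25.
Compare {A}: transport cost 25 + fixed 5 = 30.
Compare {B, C}: transport cost 21 + fixed 10 = 31.
Compare {A, B, C}: transport cost 16 + fixed 15 = 31.
All other subsets cost ≥ 30. Minimum total cost: 25.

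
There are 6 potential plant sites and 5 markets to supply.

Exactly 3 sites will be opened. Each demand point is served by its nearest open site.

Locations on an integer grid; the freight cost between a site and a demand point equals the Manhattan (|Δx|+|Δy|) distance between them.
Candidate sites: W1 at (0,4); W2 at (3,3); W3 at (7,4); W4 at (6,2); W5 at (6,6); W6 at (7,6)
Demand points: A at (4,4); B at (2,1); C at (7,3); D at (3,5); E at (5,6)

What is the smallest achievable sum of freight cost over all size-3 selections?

9

Open {W2, W3, W5}.
  A→W2 2, B→W2 3, C→W3 1, D→W2 2, E→W5 1  ⇒ total 9.
Compare {W2, W3, W6}: total 10.
Compare {W2, W4, W5}: total 10.
No size-3 selection does better; minimum is 9.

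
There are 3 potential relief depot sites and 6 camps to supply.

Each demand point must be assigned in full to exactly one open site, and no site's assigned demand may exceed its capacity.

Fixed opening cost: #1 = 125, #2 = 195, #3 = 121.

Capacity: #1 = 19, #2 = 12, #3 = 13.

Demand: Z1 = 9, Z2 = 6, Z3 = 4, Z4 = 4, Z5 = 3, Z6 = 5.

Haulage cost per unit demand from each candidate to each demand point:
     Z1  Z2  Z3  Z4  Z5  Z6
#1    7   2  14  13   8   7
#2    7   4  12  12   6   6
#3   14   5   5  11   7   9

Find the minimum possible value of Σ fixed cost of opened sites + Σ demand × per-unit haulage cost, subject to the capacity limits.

454

Open {#1, #3}; cheapest assignment that respects the capacities:
  #1 (cap 19, load 18): Z1, Z2, Z5 — cost 9×7 + 6×2 + 3×8 = 99
  #3 (cap 13, load 13): Z3, Z4, Z6 — cost 4×5 + 4×11 + 5×9 = 109
  Shipping 208, fixed 246 → total 454.
  Any other capacity-feasible assignment to {#1, #3} ships for at least 208.
Compare {#1, #2}: its best feasible assignment gives total 543.
Compare {#1, #2, #3}: its best feasible assignment gives total 628.
Every other set of open sites that can feasibly serve all demand totals ≥ 543 even under its best assignment. Minimum: 454.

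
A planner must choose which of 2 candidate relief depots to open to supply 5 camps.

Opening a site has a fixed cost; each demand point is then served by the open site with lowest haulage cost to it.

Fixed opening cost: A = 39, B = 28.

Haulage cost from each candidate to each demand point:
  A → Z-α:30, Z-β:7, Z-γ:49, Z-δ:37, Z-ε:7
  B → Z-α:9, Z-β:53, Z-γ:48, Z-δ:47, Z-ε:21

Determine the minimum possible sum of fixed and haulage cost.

169

Open {A}: assign each demand point to its cheapest open site.
  Z-α→A 30, Z-β→A 7, Z-γ→A 49, Z-δ→A 37, Z-ε→A 7
  haulage cost 130, fixed 39 → total 169.
Compare {A, B}: haulage cost 108 + fixed 67 = 175.
Compare {B}: haulage cost 178 + fixed 28 = 206.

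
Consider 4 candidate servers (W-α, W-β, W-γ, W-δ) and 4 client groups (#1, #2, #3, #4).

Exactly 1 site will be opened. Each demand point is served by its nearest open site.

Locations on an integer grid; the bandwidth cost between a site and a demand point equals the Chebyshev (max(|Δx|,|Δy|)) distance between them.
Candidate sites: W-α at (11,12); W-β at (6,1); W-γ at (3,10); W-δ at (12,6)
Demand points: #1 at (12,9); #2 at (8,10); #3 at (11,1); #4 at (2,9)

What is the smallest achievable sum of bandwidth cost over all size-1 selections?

Open {W-δ}.
  #1→W-δ 3, #2→W-δ 4, #3→W-δ 5, #4→W-δ 10  ⇒ total 22.
Compare {W-γ}: total 24.
Compare {W-α}: total 26.
No size-1 selection does better; minimum is 22.

22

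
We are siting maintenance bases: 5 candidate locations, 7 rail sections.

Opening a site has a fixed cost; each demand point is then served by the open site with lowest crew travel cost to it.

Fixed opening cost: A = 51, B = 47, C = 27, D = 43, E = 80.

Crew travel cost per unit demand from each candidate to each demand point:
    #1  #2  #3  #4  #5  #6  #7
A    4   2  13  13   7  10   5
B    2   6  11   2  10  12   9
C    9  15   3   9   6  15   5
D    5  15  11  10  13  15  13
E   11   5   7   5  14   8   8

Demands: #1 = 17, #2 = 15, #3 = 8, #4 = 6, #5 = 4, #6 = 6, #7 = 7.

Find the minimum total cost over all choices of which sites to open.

344

Open {A, B, C}: assign each demand point to its cheapest open site.
  #1→B 17×2=34, #2→A 15×2=30, #3→C 8×3=24, #4→B 6×2=12, #5→C 4×6=24, #6→A 6×10=60, #7→A 7×5=35
  crew travel cost 219, fixed 125 → total 344.
Compare {B, C}: crew travel cost 291 + fixed 74 = 365.
Compare {A, C}: crew travel cost 295 + fixed 78 = 373.
Compare {A, B}: crew travel cost 287 + fixed 98 = 385.
All other subsets cost ≥ 365. Minimum total cost: 344.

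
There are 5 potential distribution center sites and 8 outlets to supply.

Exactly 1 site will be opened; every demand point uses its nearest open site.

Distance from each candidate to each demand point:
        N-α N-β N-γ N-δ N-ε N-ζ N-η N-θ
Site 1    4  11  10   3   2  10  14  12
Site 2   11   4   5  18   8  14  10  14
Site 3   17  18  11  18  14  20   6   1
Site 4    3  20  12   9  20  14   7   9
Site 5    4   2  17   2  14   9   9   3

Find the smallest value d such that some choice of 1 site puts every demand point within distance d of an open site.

Open {Site 1}.
  Farthest demand point is N-η at distance 14 (to Site 1); all others are ≤ 14.
With {Site 5} the worst case is 17.
With {Site 2} the worst case is 18.
No size-1 selection achieves below 14.

14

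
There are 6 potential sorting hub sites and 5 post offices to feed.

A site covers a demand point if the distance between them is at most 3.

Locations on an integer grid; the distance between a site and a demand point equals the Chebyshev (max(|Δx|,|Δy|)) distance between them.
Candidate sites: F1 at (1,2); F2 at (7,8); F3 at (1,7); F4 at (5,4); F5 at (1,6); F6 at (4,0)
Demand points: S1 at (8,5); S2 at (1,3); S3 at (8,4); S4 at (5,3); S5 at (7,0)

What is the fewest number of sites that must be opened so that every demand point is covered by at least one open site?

2

Coverage sets (demand points within 3 of each site):
  F1: {S2}
  F2: {S1}
  F3: {}
  F4: {S1, S3, S4}
  F5: {S2}
  F6: {S2, S4, S5}
No single site covers all 5 demand points.
But {F4, F6} covers everything, so the minimum is 2.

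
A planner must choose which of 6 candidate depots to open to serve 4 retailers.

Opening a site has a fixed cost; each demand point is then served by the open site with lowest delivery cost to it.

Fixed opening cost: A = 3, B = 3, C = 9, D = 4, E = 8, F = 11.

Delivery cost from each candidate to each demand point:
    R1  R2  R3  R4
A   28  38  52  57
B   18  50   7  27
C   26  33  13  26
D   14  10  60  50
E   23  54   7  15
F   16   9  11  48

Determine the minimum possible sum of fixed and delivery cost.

58

Open {D, E}: assign each demand point to its cheapest open site.
  R1→D 14, R2→D 10, R3→E 7, R4→E 15
  delivery cost 46, fixed 12 → total 58.
Compare {A, D, E}: delivery cost 46 + fixed 15 = 61.
Compare {B, D, E}: delivery cost 46 + fixed 15 = 61.
Compare {A, B, D, E}: delivery cost 46 + fixed 18 = 64.
All other subsets cost ≥ 61. Minimum total cost: 58.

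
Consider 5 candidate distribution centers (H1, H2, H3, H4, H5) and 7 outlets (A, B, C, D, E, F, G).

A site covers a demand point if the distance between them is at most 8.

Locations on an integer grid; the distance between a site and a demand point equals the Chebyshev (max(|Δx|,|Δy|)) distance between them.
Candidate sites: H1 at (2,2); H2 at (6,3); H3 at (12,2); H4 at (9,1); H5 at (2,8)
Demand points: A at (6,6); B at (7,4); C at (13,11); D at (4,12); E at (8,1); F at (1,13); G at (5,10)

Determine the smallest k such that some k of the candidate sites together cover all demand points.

Coverage sets (demand points within 8 of each site):
  H1: {A, B, E, G}
  H2: {A, B, C, E, G}
  H3: {A, B, E, G}
  H4: {A, B, E}
  H5: {A, B, D, E, F, G}
No single site covers all 7 demand points.
But {H2, H5} covers everything, so the minimum is 2.

2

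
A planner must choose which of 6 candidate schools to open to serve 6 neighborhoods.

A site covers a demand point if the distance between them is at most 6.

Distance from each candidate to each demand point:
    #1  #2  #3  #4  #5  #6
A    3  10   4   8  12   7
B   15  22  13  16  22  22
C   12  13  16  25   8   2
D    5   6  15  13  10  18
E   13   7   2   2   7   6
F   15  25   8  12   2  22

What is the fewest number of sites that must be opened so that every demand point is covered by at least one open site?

3

Coverage sets (demand points within 6 of each site):
  A: {#1, #3}
  B: {}
  C: {#6}
  D: {#1, #2}
  E: {#3, #4, #6}
  F: {#5}
No 2 sites suffice: every size-2 union leaves at least one demand point uncovered.
But {D, E, F} covers everything, so the minimum is 3.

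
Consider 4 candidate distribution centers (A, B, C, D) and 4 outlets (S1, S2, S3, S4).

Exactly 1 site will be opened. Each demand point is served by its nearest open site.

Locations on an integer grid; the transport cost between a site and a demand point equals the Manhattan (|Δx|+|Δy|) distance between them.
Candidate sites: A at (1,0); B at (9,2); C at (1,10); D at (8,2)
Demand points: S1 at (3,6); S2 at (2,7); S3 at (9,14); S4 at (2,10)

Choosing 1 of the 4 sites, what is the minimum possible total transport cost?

Open {C}.
  S1→C 6, S2→C 4, S3→C 12, S4→C 1  ⇒ total 23.
Compare {D}: total 47.
Compare {A}: total 49.
No size-1 selection does better; minimum is 23.

23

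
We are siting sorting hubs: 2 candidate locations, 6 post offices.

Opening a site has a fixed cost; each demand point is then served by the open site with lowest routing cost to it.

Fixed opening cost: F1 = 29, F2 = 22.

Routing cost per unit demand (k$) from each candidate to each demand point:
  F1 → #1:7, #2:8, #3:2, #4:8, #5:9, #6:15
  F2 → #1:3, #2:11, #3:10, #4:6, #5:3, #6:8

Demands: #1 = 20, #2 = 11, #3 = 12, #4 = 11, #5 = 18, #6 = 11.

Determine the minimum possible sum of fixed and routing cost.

431

Open {F1, F2}: assign each demand point to its cheapest open site.
  #1→F2 20×3=60, #2→F1 11×8=88, #3→F1 12×2=24, #4→F2 11×6=66, #5→F2 18×3=54, #6→F2 11×8=88
  routing cost 380, fixed 51 → total 431.
Compare {F2}: routing cost 509 + fixed 22 = 531.
Compare {F1}: routing cost 667 + fixed 29 = 696.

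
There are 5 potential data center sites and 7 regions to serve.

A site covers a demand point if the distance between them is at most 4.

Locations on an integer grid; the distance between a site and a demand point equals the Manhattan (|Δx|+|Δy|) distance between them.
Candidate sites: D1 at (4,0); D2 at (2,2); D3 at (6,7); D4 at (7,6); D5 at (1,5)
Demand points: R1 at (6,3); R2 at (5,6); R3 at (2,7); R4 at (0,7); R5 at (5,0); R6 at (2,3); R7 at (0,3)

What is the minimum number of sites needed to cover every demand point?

Coverage sets (demand points within 4 of each site):
  D1: {R5}
  D2: {R6, R7}
  D3: {R1, R2, R3}
  D4: {R1, R2}
  D5: {R3, R4, R6, R7}
No 2 sites suffice: every size-2 union leaves at least one demand point uncovered.
But {D1, D3, D5} covers everything, so the minimum is 3.

3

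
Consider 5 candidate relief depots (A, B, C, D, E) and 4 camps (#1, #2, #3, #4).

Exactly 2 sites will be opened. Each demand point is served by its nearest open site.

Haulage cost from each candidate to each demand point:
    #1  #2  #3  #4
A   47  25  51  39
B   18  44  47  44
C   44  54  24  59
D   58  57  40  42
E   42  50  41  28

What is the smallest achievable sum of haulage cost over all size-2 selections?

129

Open {A, B}.
  #1→B 18, #2→A 25, #3→B 47, #4→A 39  ⇒ total 129.
Compare {B, C}: total 130.
Compare {B, E}: total 131.
No size-2 selection does better; minimum is 129.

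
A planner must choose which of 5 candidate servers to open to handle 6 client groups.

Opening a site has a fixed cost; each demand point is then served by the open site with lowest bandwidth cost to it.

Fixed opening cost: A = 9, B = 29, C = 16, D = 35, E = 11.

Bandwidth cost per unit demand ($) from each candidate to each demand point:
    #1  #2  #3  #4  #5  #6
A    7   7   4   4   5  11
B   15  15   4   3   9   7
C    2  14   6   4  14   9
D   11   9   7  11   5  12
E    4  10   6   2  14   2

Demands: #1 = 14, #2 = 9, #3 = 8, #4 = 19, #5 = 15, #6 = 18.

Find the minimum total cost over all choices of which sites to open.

Open {A, C, E}: assign each demand point to its cheapest open site.
  #1→C 14×2=28, #2→A 9×7=63, #3→A 8×4=32, #4→E 19×2=38, #5→A 15×5=75, #6→E 18×2=36
  bandwidth cost 272, fixed 36 → total 308.
Compare {A, E}: bandwidth cost 300 + fixed 20 = 320.
Compare {A, B, C, E}: bandwidth cost 272 + fixed 65 = 337.
Compare {A, C, D, E}: bandwidth cost 272 + fixed 71 = 343.
All other subsets cost ≥ 320. Minimum total cost: 308.

308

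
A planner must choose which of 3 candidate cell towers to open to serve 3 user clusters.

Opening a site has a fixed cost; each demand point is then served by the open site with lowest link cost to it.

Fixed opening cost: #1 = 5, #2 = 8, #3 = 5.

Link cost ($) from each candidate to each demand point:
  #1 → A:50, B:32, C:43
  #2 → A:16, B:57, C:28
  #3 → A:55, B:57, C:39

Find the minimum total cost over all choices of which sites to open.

Open {#1, #2}: assign each demand point to its cheapest open site.
  A→#2 16, B→#1 32, C→#2 28
  link cost 76, fixed 13 → total 89.
Compare {#1, #2, #3}: link cost 76 + fixed 18 = 94.
Compare {#2}: link cost 101 + fixed 8 = 109.
Compare {#2, #3}: link cost 101 + fixed 13 = 114.
All other subsets cost ≥ 94. Minimum total cost: 89.

89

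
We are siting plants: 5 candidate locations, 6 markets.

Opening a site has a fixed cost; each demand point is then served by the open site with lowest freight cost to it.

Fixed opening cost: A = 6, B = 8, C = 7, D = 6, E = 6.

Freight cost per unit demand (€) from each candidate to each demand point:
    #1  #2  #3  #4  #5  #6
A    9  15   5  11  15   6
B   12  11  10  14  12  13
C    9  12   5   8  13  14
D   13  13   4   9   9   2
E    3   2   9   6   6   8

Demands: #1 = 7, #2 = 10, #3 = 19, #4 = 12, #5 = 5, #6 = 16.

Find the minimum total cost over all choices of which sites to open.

263

Open {D, E}: assign each demand point to its cheapest open site.
  #1→E 7×3=21, #2→E 10×2=20, #3→D 19×4=76, #4→E 12×6=72, #5→E 5×6=30, #6→D 16×2=32
  freight cost 251, fixed 12 → total 263.
Compare {A, D, E}: freight cost 251 + fixed 18 = 269.
Compare {C, D, E}: freight cost 251 + fixed 19 = 270.
Compare {B, D, E}: freight cost 251 + fixed 20 = 271.
All other subsets cost ≥ 269. Minimum total cost: 263.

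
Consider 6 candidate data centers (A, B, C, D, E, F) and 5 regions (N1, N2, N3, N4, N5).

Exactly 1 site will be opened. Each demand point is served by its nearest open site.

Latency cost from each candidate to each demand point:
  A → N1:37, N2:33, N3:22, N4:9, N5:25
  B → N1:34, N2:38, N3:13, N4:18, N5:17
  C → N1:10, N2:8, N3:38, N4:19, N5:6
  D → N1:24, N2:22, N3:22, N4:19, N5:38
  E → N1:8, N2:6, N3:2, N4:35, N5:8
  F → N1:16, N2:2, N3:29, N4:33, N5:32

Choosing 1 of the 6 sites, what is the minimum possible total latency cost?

59

Open {E}.
  N1→E 8, N2→E 6, N3→E 2, N4→E 35, N5→E 8  ⇒ total 59.
Compare {C}: total 81.
Compare {F}: total 112.
No size-1 selection does better; minimum is 59.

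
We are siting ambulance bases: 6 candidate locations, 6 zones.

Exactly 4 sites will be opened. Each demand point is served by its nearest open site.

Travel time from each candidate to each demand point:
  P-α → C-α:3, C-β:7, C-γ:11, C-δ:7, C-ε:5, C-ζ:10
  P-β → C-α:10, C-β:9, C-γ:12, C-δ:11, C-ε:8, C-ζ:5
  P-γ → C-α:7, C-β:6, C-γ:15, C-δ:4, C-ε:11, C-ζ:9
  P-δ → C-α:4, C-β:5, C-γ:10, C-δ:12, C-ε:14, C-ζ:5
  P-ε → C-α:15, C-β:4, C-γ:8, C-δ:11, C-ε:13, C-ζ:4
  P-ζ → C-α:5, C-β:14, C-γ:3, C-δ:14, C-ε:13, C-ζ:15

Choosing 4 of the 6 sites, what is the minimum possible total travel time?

Open {P-α, P-γ, P-ε, P-ζ}.
  C-α→P-α 3, C-β→P-ε 4, C-γ→P-ζ 3, C-δ→P-γ 4, C-ε→P-α 5, C-ζ→P-ε 4  ⇒ total 23.
Compare {P-α, P-γ, P-δ, P-ζ}: total 25.
Compare {P-α, P-β, P-γ, P-ζ}: total 26.
No size-4 selection does better; minimum is 23.

23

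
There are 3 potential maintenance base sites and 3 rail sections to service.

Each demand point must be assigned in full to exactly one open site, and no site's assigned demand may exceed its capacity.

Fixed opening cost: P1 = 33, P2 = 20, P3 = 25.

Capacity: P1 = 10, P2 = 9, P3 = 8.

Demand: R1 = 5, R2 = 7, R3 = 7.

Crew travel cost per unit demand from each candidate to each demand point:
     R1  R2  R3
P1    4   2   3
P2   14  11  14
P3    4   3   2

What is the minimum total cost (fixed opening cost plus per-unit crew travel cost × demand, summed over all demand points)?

176

Open {P1, P2, P3}; cheapest assignment that respects the capacities:
  P1 (cap 10, load 7): R2 — cost 7×2 = 14
  P2 (cap 9, load 5): R1 — cost 5×14 = 70
  P3 (cap 8, load 7): R3 — cost 7×2 = 14
  Shipping 98, fixed 78 → total 176.
  Any other capacity-feasible assignment to {P1, P2, P3} ships for at least 98.
Total demand is 19; every other set of sites either has combined capacity below 19 or cannot fit the demands without splitting one across sites, so {P1, P2, P3} is the only feasible choice of open sites. Minimum: 176.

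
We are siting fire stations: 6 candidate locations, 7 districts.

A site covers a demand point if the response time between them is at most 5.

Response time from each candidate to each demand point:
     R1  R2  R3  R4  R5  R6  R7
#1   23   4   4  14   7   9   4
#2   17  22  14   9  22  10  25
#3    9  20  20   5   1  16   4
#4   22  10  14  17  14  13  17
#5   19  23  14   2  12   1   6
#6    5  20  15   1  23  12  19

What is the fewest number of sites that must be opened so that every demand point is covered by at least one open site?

4

Coverage sets (demand points within 5 of each site):
  #1: {R2, R3, R7}
  #2: {}
  #3: {R4, R5, R7}
  #4: {}
  #5: {R4, R6}
  #6: {R1, R4}
No 3 sites suffice: every size-3 union leaves at least one demand point uncovered.
But {#1, #3, #5, #6} covers everything, so the minimum is 4.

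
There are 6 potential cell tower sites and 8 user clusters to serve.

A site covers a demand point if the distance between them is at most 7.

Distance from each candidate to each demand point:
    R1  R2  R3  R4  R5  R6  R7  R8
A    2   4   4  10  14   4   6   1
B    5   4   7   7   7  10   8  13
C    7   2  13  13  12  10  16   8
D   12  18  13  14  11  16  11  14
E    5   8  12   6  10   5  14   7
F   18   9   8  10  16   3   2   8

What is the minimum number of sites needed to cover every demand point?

Coverage sets (demand points within 7 of each site):
  A: {R1, R2, R3, R6, R7, R8}
  B: {R1, R2, R3, R4, R5}
  C: {R1, R2}
  D: {}
  E: {R1, R4, R6, R8}
  F: {R6, R7}
No single site covers all 8 demand points.
But {A, B} covers everything, so the minimum is 2.

2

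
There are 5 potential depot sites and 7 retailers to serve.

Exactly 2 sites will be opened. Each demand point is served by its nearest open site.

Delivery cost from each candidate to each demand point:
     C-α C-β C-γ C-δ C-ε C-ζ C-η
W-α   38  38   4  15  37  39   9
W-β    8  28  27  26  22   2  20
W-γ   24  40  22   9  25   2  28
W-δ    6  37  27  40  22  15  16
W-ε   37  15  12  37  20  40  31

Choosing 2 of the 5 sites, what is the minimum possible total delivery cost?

Open {W-α, W-β}.
  C-α→W-β 8, C-β→W-β 28, C-γ→W-α 4, C-δ→W-α 15, C-ε→W-β 22, C-ζ→W-β 2, C-η→W-α 9  ⇒ total 88.
Compare {W-β, W-ε}: total 103.
Compare {W-α, W-δ}: total 108.
No size-2 selection does better; minimum is 88.

88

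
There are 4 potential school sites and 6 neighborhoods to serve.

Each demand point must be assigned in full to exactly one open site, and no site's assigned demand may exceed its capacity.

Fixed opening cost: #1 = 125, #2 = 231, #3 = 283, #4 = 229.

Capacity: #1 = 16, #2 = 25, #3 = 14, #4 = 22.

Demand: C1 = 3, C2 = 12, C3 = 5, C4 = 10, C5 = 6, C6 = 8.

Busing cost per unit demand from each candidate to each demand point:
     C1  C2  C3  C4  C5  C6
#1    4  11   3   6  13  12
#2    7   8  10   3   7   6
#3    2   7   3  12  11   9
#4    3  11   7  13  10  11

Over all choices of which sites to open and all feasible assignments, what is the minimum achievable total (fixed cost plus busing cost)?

Open {#2, #4}; cheapest assignment that respects the capacities:
  #2 (cap 25, load 24): C4, C5, C6 — cost 10×3 + 6×7 + 8×6 = 120
  #4 (cap 22, load 20): C1, C2, C3 — cost 3×3 + 12×11 + 5×7 = 176
  Shipping 296, fixed 460 → total 756.
  Any other capacity-feasible assignment to {#2, #4} ships for at least 296.
Compare {#1, #2, #4}: its best feasible assignment gives total 861.
Compare {#1, #2, #3}: its best feasible assignment gives total 870.
Every other set of open sites that can feasibly serve all demand totals ≥ 861 even under its best assignment. Minimum: 756.

756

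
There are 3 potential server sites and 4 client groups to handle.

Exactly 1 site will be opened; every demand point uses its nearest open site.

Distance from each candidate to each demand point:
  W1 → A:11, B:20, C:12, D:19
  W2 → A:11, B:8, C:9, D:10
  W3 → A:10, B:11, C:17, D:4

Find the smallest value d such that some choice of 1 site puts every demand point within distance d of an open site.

11

Open {W2}.
  Farthest demand point is A at distance 11 (to W2); all others are ≤ 11.
With {W3} the worst case is 17.
With {W1} the worst case is 20.
No size-1 selection achieves below 11.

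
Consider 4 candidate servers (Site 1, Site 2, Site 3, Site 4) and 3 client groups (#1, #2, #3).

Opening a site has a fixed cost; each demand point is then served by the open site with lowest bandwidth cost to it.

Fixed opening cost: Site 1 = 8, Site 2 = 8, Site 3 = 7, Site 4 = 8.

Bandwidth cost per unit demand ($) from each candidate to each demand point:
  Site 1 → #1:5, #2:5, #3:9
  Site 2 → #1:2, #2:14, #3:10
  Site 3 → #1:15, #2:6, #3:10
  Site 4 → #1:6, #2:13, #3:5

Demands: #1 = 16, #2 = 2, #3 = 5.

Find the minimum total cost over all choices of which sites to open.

91

Open {Site 1, Site 2, Site 4}: assign each demand point to its cheapest open site.
  #1→Site 2 16×2=32, #2→Site 1 2×5=10, #3→Site 4 5×5=25
  bandwidth cost 67, fixed 24 → total 91.
Compare {Site 2, Site 3, Site 4}: bandwidth cost 69 + fixed 23 = 92.
Compare {Site 1, Site 2, Site 3, Site 4}: bandwidth cost 67 + fixed 31 = 98.
Compare {Site 2, Site 4}: bandwidth cost 83 + fixed 16 = 99.
All other subsets cost ≥ 92. Minimum total cost: 91.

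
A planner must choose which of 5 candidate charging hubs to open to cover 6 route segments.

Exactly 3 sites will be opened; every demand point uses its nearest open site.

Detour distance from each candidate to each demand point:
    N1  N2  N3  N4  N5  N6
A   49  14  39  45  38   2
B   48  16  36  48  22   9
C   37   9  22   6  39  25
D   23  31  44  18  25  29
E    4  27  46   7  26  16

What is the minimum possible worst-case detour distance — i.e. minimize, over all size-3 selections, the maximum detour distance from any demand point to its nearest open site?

22

Open {B, C, E}.
  Farthest demand point is N3 at detour distance 22 (to C); all others are ≤ 22.
With {B, C, D} the worst case is 23.
With {A, C, D} the worst case is 25.
No size-3 selection achieves below 22.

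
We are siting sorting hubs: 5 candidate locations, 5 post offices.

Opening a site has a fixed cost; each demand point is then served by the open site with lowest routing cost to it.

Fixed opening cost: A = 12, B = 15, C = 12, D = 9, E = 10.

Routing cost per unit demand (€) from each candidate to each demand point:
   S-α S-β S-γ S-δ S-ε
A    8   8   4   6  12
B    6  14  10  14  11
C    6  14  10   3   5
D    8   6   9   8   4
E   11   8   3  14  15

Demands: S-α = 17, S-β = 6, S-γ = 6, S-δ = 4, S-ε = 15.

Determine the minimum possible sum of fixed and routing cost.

259

Open {C, D, E}: assign each demand point to its cheapest open site.
  S-α→C 17×6=102, S-β→D 6×6=36, S-γ→E 6×3=18, S-δ→C 4×3=12, S-ε→D 15×4=60
  routing cost 228, fixed 31 → total 259.
Compare {A, C, D}: routing cost 234 + fixed 33 = 267.
Compare {A, C, D, E}: routing cost 228 + fixed 43 = 271.
Compare {B, C, D, E}: routing cost 228 + fixed 46 = 274.
All other subsets cost ≥ 267. Minimum total cost: 259.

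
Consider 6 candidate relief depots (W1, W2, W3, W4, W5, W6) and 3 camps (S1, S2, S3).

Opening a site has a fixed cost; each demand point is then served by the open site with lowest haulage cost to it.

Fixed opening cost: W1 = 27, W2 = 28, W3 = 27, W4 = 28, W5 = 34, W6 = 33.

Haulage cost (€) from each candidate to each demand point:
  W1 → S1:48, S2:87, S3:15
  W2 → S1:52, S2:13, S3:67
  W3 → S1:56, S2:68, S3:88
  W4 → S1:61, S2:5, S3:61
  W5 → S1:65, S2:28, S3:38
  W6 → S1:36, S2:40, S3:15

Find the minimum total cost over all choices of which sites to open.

Open {W4, W6}: assign each demand point to its cheapest open site.
  S1→W6 36, S2→W4 5, S3→W6 15
  haulage cost 56, fixed 61 → total 117.
Compare {W1, W4}: haulage cost 68 + fixed 55 = 123.
Compare {W6}: haulage cost 91 + fixed 33 = 124.
Compare {W2, W6}: haulage cost 64 + fixed 61 = 125.
All other subsets cost ≥ 123. Minimum total cost: 117.

117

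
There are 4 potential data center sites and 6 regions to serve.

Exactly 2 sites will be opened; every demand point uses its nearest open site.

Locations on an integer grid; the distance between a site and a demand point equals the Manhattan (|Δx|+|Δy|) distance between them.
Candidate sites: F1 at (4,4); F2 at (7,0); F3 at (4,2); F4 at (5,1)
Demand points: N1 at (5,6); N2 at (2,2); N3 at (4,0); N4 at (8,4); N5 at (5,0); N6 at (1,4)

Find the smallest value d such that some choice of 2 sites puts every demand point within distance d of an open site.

Open {F1, F2}.
  Farthest demand point is N2 at distance 4 (to F1); all others are ≤ 4.
With {F1, F3} the worst case is 4.
With {F1, F4} the worst case is 4.
No size-2 selection achieves below 4.

4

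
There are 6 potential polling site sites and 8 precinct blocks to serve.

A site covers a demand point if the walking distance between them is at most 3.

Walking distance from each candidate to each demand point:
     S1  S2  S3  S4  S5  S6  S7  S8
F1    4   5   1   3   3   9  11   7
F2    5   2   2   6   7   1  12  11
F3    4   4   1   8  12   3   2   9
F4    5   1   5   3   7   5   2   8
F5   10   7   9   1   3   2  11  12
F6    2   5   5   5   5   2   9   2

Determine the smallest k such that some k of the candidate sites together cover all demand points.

Coverage sets (demand points within 3 of each site):
  F1: {S3, S4, S5}
  F2: {S2, S3, S6}
  F3: {S3, S6, S7}
  F4: {S2, S4, S7}
  F5: {S4, S5, S6}
  F6: {S1, S6, S8}
No 2 sites suffice: every size-2 union leaves at least one demand point uncovered.
But {F1, F4, F6} covers everything, so the minimum is 3.

3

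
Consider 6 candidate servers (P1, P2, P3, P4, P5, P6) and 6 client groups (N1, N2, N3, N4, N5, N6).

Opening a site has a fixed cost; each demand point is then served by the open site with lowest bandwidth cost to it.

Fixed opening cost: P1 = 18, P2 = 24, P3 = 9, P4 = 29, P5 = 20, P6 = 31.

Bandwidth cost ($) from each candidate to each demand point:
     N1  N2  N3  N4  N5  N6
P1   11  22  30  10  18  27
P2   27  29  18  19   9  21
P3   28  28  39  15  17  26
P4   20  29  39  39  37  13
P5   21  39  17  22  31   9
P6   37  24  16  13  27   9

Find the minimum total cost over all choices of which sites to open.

Open {P1, P5}: assign each demand point to its cheapest open site.
  N1→P1 11, N2→P1 22, N3→P5 17, N4→P1 10, N5→P1 18, N6→P5 9
  bandwidth cost 87, fixed 38 → total 125.
Compare {P1, P2}: bandwidth cost 91 + fixed 42 = 133.
Compare {P1, P3, P5}: bandwidth cost 86 + fixed 47 = 133.
Compare {P1, P6}: bandwidth cost 86 + fixed 49 = 135.
All other subsets cost ≥ 133. Minimum total cost: 125.

125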